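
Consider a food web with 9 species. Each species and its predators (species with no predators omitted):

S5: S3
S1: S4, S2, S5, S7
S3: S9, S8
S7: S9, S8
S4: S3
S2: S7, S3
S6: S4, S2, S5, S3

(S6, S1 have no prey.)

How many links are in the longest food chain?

3 links

One longest chain: S6 → S2 → S7 → S9.
It has 4 species and 3 links.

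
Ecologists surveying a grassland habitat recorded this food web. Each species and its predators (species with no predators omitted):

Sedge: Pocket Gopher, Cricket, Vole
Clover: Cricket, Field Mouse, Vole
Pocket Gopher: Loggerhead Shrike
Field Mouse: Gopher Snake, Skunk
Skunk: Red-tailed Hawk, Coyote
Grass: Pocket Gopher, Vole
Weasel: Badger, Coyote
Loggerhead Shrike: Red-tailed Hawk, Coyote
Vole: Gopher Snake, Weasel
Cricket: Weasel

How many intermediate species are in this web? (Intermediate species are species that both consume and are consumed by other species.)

7

Intermediate species (has both prey and predators): Pocket Gopher, Cricket, Field Mouse, Vole, Skunk, Weasel, Loggerhead Shrike.
Count: 7.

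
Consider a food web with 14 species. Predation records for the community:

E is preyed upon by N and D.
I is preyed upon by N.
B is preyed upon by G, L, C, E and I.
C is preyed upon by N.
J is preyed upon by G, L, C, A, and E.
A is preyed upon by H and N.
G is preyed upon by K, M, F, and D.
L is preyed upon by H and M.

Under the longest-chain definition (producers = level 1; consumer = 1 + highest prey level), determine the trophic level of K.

J is a producer → level 1.
G eats J (level 1); other prey at levels: B 1 → level 2.
K eats G → level 3.

Trophic level 3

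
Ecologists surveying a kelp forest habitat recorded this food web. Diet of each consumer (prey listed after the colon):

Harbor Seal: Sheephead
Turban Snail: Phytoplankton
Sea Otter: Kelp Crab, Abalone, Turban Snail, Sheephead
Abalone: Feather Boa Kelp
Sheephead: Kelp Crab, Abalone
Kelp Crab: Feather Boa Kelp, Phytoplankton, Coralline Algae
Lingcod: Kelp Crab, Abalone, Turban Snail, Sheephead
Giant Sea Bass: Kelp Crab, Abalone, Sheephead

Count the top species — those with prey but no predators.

Top species (has prey, but nothing eats it): Lingcod, Sea Otter, Giant Sea Bass, Harbor Seal.
Count: 4.

4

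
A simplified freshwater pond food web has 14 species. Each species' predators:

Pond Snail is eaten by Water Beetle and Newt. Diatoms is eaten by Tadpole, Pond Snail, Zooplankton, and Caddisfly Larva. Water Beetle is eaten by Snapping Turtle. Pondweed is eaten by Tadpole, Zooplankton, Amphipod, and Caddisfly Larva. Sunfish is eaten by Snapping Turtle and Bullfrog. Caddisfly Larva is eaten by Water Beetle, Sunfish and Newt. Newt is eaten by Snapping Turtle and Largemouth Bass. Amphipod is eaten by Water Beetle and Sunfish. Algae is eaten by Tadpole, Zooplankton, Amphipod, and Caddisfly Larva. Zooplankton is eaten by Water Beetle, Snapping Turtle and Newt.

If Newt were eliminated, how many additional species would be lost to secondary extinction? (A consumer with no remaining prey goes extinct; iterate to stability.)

1

Remove Newt.
Round 1: Largemouth Bass (all prey gone) → extinct.
No further losses. Total secondary extinctions: 1.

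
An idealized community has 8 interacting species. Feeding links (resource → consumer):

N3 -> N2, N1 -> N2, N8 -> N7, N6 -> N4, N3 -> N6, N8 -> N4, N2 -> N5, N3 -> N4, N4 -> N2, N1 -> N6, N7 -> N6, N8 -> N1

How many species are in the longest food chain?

One longest chain: N8 → N1 → N6 → N4 → N2 → N5.
It has 6 species and 5 links.

6 species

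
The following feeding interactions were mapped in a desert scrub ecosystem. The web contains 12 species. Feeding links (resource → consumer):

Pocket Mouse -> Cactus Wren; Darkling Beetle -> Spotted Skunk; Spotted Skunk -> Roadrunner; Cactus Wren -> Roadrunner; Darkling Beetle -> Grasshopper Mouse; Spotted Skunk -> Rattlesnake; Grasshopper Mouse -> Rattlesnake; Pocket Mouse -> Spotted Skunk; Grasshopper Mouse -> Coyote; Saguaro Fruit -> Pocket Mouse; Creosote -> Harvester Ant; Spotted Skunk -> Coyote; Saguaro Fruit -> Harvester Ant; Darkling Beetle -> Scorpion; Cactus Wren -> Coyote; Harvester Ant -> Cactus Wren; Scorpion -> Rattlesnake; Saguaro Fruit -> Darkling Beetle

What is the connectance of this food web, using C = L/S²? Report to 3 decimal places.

The web has S = 12 species and L = 18 feeding links.
C = L / S² = 18 / 144 = 0.1250 ≈ 0.125.

C = 0.125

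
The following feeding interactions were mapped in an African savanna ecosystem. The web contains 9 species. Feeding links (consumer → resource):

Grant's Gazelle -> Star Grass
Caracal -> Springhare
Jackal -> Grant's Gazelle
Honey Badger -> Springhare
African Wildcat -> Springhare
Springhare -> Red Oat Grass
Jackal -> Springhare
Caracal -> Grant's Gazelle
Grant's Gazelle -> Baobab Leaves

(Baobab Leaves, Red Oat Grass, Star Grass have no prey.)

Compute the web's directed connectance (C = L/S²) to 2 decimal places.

The web has S = 9 species and L = 9 feeding links.
C = L / S² = 9 / 81 = 0.1111 ≈ 0.11.

C = 0.11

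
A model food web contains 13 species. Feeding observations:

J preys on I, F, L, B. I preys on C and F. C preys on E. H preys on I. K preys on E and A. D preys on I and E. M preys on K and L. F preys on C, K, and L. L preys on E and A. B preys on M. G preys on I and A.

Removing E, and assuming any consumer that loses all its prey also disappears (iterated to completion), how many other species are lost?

1

Remove E.
Round 1: C (all prey gone) → extinct.
No further losses. Total secondary extinctions: 1.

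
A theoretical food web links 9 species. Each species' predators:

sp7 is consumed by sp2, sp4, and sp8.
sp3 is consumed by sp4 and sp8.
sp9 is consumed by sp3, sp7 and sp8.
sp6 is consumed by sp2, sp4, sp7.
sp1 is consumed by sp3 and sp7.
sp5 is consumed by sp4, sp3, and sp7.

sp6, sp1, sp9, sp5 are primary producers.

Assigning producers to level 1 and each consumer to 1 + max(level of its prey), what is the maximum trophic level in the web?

3

Producers (level 1): sp6, sp1, sp9, sp5.
sp1 → sp3 → sp4 gives sp4 level 3.
No species has a prey at level 3, so no species reaches level 4.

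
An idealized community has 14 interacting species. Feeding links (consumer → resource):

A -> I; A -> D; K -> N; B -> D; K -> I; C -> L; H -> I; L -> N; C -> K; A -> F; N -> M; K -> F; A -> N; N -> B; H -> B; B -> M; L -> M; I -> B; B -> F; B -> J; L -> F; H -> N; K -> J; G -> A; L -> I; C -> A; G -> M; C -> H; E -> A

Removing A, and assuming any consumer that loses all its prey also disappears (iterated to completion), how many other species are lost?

Remove A.
Round 1: E (all prey gone) → extinct.
No further losses. Total secondary extinctions: 1.

1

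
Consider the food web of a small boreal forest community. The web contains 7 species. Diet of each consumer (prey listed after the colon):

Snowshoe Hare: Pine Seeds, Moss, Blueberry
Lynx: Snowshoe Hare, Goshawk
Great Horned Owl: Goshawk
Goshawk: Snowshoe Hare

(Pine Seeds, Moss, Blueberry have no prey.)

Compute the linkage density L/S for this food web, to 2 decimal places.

L/S = 1.00

There are L = 7 links among S = 7 species.
L/S = 7/7 = 1.0000 ≈ 1.00.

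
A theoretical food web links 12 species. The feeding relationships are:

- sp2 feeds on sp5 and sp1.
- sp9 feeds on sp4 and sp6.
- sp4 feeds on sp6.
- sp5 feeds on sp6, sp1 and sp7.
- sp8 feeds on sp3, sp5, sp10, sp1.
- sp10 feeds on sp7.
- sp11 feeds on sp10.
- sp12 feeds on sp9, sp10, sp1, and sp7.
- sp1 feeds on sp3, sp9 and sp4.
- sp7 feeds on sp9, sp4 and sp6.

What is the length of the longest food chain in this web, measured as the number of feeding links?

5 links

One longest chain: sp6 → sp4 → sp9 → sp7 → sp10 → sp11.
It has 6 species and 5 links.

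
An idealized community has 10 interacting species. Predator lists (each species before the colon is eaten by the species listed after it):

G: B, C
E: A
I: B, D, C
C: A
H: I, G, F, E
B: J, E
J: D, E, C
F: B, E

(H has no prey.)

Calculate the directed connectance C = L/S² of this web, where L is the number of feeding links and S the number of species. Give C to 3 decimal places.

The web has S = 10 species and L = 18 feeding links.
C = L / S² = 18 / 100 = 0.1800 ≈ 0.180.

C = 0.180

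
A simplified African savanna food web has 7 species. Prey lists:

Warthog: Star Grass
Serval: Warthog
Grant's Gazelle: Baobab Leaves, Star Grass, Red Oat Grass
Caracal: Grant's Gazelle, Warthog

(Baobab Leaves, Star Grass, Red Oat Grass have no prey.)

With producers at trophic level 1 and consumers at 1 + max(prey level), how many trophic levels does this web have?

3

Producers (level 1): Baobab Leaves, Star Grass, Red Oat Grass.
Star Grass → Warthog → Serval gives Serval level 3.
No species has a prey at level 3, so no species reaches level 4.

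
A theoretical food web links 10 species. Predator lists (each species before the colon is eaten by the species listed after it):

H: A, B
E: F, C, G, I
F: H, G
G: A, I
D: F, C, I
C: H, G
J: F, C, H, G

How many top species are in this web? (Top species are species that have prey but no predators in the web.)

Top species (has prey, but nothing eats it): A, B, I.
Count: 3.

3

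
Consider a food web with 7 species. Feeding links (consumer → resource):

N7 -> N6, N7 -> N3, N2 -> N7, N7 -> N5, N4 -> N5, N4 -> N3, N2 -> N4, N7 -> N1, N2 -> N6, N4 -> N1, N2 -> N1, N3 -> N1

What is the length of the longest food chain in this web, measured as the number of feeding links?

3 links

One longest chain: N1 → N3 → N4 → N2.
It has 4 species and 3 links.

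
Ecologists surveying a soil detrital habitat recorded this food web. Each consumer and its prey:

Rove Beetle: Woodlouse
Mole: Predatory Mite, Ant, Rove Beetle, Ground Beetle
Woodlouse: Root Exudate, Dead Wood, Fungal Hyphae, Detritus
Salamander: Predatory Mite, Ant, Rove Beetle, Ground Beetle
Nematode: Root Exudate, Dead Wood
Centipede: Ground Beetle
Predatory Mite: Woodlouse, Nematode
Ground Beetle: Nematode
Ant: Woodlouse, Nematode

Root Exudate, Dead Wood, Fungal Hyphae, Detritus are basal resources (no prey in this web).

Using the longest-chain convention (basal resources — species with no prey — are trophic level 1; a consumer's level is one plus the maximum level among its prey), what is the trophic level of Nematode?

Trophic level 2

Root Exudate has no prey (basal) → level 1.
Nematode eats Root Exudate (level 1); other prey at levels: Dead Wood 1 → level 2.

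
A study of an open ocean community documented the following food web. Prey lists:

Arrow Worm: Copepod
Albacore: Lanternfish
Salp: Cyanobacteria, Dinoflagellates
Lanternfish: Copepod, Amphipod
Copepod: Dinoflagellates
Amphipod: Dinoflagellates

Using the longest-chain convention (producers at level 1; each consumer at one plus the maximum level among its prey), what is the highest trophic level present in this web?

Producers (level 1): Cyanobacteria, Dinoflagellates.
Dinoflagellates → Copepod → Lanternfish → Albacore gives Albacore level 4.
No species has a prey at level 4, so no species reaches level 5.

4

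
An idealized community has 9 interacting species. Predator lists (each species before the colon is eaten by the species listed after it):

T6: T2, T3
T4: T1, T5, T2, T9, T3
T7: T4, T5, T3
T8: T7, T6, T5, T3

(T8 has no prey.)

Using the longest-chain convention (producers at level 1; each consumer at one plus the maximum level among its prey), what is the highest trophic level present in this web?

Producers (level 1): T8.
T8 → T7 → T4 → T1 gives T1 level 4.
No species has a prey at level 4, so no species reaches level 5.

4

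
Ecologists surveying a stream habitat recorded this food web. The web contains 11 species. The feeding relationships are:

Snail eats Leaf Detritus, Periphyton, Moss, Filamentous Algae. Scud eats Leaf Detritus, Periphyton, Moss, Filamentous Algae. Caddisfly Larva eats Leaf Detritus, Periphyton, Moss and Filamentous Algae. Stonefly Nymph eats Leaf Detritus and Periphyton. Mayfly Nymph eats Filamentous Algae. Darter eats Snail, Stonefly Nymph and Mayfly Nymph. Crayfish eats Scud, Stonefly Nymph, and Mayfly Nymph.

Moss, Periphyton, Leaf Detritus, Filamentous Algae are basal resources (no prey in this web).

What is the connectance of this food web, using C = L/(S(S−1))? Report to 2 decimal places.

The web has S = 11 species and L = 21 feeding links.
C = L / (S(S−1)) = 21 / 110 = 0.1909 ≈ 0.19.

C = 0.19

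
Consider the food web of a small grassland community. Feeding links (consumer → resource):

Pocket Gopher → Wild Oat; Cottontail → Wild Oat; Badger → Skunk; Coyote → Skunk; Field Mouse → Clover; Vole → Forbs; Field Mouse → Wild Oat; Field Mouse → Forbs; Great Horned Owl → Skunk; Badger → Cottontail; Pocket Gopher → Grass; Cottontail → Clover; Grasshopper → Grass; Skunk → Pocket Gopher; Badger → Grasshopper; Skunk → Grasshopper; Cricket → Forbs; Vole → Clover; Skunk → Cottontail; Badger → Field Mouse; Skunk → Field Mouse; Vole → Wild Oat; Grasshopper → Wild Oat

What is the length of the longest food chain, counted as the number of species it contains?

One longest chain: Grass → Grasshopper → Skunk → Coyote.
It has 4 species and 3 links.

4 species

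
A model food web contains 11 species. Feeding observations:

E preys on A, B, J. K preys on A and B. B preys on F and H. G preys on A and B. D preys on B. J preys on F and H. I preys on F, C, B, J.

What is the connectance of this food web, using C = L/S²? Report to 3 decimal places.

C = 0.132

The web has S = 11 species and L = 16 feeding links.
C = L / S² = 16 / 121 = 0.1322 ≈ 0.132.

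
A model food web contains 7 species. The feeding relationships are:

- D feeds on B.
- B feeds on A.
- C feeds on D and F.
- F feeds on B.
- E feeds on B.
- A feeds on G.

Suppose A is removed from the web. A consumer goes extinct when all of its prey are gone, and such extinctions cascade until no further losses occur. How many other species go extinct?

Remove A.
Round 1: B (all prey gone) → extinct.
Round 2: F (all prey gone), E (all prey gone), D (all prey gone) → extinct.
Round 3: C (all prey gone) → extinct.
No further losses. Total secondary extinctions: 5.

5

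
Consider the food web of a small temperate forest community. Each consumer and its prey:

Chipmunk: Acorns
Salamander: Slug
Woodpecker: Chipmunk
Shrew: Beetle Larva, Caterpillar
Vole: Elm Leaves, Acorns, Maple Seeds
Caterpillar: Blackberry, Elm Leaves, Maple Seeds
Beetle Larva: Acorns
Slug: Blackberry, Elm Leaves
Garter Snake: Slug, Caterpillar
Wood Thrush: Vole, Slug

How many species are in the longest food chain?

One longest chain: Blackberry → Caterpillar → Garter Snake.
It has 3 species and 2 links.

3 species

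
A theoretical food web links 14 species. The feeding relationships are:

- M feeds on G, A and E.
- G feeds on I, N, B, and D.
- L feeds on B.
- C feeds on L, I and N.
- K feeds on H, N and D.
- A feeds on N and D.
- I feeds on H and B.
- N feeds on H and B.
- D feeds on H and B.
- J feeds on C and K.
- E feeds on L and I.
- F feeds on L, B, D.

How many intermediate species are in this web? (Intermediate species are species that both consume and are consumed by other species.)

9

Intermediate species (has both prey and predators): N, L, D, I, C, K, A, E, G.
Count: 9.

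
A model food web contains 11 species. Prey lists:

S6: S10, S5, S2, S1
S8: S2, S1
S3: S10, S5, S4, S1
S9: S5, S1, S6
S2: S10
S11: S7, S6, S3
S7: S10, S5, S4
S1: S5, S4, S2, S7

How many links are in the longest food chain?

4 links

One longest chain: S10 → S2 → S1 → S6 → S11.
It has 5 species and 4 links.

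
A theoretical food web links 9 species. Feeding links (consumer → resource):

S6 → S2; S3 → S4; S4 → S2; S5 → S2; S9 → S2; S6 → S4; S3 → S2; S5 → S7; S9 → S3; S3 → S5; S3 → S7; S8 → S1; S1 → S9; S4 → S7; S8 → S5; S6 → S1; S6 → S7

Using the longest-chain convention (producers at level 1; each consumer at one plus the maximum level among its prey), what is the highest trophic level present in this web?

Producers (level 1): S7, S2.
S7 → S4 → S3 → S9 → S1 → S6 gives S6 level 6.
No species has a prey at level 6, so no species reaches level 7.

6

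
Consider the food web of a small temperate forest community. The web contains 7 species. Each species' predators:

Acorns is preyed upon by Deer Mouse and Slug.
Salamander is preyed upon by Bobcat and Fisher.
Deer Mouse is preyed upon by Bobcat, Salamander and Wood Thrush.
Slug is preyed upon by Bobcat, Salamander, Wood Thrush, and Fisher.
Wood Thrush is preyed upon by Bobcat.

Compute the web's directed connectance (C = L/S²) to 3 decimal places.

The web has S = 7 species and L = 12 feeding links.
C = L / S² = 12 / 49 = 0.2449 ≈ 0.245.

C = 0.245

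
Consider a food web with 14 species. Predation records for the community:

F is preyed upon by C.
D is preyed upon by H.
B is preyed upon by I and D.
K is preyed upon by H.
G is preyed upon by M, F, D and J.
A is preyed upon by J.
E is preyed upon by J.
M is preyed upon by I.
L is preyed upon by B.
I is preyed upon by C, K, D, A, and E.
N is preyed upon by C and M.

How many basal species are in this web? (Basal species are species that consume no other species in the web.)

3

Basal species (no prey listed): L, N, G.
Count: 3.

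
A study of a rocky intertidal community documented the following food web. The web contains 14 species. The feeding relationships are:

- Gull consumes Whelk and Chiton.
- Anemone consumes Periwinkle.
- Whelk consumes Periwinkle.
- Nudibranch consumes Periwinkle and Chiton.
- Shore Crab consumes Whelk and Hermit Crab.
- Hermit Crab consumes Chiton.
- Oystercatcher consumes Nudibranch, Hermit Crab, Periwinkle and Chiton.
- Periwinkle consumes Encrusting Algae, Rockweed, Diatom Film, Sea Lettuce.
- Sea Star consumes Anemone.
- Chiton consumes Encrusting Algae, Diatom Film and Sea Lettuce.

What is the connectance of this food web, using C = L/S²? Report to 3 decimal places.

C = 0.107

The web has S = 14 species and L = 21 feeding links.
C = L / S² = 21 / 196 = 0.1071 ≈ 0.107.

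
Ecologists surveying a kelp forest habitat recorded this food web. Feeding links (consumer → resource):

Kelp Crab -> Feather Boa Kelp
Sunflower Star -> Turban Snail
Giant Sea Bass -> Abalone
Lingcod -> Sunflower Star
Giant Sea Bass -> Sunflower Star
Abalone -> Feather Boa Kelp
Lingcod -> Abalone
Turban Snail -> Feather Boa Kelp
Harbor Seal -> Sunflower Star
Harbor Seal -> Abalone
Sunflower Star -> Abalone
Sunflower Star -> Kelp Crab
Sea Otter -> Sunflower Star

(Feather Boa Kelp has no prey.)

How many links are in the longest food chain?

One longest chain: Feather Boa Kelp → Kelp Crab → Sunflower Star → Sea Otter.
It has 4 species and 3 links.

3 links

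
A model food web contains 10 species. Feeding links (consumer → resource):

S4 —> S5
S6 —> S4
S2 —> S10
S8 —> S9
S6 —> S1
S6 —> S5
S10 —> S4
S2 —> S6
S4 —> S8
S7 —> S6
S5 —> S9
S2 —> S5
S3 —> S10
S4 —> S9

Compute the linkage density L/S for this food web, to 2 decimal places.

L/S = 1.40

There are L = 14 links among S = 10 species.
L/S = 14/10 = 1.4000 ≈ 1.40.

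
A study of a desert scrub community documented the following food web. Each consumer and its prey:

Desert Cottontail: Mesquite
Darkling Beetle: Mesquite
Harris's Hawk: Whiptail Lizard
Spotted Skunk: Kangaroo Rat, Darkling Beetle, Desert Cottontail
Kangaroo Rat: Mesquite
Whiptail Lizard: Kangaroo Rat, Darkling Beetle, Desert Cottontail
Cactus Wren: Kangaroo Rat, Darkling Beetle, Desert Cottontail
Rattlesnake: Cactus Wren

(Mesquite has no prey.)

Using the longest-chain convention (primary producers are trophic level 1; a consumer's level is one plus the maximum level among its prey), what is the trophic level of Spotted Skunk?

Mesquite is a producer → level 1.
Kangaroo Rat eats Mesquite → level 2.
Spotted Skunk eats Kangaroo Rat (level 2); other prey at levels: Darkling Beetle 2, Desert Cottontail 2 → level 3.

Trophic level 3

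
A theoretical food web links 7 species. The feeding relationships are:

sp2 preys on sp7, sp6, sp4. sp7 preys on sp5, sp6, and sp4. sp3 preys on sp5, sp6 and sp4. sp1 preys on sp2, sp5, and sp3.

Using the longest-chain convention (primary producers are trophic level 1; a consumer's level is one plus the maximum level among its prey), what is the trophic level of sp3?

Trophic level 2

sp6 is a producer → level 1.
sp3 eats sp6 (level 1); other prey at levels: sp5 1, sp4 1 → level 2.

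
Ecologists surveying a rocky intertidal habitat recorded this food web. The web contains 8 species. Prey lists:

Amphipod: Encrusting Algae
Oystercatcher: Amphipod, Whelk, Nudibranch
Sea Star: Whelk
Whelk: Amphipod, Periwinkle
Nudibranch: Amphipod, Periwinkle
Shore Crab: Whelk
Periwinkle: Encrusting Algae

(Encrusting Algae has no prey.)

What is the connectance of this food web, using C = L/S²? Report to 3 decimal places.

C = 0.172

The web has S = 8 species and L = 11 feeding links.
C = L / S² = 11 / 64 = 0.1719 ≈ 0.172.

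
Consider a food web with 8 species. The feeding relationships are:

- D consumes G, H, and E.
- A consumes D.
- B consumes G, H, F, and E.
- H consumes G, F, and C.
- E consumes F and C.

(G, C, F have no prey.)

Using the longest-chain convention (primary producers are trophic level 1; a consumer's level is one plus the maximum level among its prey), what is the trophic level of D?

Trophic level 3

C is a producer → level 1.
E eats C (level 1); other prey at levels: F 1 → level 2.
D eats E (level 2); other prey at levels: G 1, H 2 → level 3.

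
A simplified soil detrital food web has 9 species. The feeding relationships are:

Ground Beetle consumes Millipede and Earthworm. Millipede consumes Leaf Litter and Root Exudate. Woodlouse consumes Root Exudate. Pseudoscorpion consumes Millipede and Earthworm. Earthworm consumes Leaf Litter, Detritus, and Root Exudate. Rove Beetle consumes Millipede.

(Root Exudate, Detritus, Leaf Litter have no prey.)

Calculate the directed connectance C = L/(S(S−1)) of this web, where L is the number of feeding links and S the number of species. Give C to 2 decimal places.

C = 0.15

The web has S = 9 species and L = 11 feeding links.
C = L / (S(S−1)) = 11 / 72 = 0.1528 ≈ 0.15.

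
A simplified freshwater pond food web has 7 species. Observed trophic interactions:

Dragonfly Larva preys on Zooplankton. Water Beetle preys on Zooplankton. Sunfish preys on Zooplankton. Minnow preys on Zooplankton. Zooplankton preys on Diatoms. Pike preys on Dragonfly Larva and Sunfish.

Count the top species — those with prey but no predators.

Top species (has prey, but nothing eats it): Water Beetle, Minnow, Pike.
Count: 3.

3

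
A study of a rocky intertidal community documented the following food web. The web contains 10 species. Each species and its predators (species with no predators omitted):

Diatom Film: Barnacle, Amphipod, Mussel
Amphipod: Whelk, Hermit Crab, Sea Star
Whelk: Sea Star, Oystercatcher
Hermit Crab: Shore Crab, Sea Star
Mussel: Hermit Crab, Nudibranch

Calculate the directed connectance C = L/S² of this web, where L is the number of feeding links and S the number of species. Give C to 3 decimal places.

The web has S = 10 species and L = 12 feeding links.
C = L / S² = 12 / 100 = 0.1200 ≈ 0.120.

C = 0.120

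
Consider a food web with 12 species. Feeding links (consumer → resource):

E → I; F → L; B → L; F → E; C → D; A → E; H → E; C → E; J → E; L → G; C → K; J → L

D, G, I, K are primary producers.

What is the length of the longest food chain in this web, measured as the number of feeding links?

2 links

One longest chain: I → E → C.
It has 3 species and 2 links.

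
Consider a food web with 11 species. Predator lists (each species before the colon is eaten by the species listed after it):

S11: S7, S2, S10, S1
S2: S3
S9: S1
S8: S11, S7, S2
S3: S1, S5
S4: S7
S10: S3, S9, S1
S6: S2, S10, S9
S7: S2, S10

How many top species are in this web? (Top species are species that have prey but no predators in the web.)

2

Top species (has prey, but nothing eats it): S1, S5.
Count: 2.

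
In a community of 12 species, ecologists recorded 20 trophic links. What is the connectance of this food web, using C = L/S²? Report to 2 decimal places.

The web has S = 12 species and L = 20 feeding links.
C = L / S² = 20 / 144 = 0.1389 ≈ 0.14.

C = 0.14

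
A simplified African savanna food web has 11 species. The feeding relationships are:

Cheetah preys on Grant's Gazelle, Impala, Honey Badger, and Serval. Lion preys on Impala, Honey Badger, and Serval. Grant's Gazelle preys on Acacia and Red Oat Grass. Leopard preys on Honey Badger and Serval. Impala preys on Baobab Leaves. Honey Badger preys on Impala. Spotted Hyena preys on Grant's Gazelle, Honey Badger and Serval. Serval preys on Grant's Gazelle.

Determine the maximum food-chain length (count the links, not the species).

3 links

One longest chain: Baobab Leaves → Impala → Honey Badger → Cheetah.
It has 4 species and 3 links.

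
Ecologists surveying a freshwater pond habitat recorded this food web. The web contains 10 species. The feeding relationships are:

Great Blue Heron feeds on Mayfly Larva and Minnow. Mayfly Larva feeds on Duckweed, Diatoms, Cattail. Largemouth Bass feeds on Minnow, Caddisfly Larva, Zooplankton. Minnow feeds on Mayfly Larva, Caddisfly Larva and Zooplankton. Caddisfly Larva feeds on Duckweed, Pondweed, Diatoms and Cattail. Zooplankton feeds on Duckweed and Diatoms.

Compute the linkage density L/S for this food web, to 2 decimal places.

There are L = 17 links among S = 10 species.
L/S = 17/10 = 1.7000 ≈ 1.70.

L/S = 1.70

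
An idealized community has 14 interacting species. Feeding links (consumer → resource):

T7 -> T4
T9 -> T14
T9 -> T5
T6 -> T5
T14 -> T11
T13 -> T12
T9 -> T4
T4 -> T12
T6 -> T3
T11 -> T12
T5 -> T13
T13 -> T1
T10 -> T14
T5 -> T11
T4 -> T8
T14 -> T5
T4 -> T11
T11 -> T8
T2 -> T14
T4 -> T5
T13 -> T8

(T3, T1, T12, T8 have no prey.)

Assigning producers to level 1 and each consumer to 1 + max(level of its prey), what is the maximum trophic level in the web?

5

Producers (level 1): T3, T1, T12, T8.
T12 → T11 → T5 → T14 → T10 gives T10 level 5.
No species has a prey at level 5, so no species reaches level 6.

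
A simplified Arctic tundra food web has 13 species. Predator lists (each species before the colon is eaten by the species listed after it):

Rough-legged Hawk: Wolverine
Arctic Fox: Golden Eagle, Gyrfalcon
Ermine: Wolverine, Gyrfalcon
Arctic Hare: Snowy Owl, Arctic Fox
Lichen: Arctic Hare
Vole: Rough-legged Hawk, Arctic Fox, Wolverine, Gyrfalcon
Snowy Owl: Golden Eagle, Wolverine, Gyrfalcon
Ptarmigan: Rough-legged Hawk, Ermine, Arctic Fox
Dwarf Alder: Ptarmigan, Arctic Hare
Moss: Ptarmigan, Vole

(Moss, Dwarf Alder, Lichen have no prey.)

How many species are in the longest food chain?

4 species

One longest chain: Moss → Ptarmigan → Arctic Fox → Golden Eagle.
It has 4 species and 3 links.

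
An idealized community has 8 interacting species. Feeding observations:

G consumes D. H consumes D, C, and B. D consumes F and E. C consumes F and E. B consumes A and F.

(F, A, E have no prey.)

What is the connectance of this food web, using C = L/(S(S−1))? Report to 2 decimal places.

The web has S = 8 species and L = 10 feeding links.
C = L / (S(S−1)) = 10 / 56 = 0.1786 ≈ 0.18.

C = 0.18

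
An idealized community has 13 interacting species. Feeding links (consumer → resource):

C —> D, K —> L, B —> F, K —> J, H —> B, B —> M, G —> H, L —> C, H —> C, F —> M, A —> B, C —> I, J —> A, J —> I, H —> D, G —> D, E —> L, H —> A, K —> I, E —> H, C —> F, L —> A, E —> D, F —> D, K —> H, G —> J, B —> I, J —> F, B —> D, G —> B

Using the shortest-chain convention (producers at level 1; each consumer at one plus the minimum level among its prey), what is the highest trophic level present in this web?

Producers (level 1): D, M, I.
Following each consumer down to its lowest-level prey: D → C → L (levels 1 through 3).
All prey of L (C 2, A 3) are at level 2 or above, so L is at level 1 + 2 = 3.
Every consumer has at least one prey at level 2 or below, so none exceeds level 3.

3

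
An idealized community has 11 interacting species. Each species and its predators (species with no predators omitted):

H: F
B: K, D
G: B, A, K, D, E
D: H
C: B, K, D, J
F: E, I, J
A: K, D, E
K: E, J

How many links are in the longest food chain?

5 links

One longest chain: G → B → D → H → F → E.
It has 6 species and 5 links.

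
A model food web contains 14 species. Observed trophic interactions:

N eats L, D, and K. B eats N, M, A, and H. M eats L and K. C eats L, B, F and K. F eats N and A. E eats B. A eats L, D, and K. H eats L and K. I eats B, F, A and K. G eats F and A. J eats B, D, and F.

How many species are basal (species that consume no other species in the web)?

3

Basal species (no prey listed): K, L, D.
Count: 3.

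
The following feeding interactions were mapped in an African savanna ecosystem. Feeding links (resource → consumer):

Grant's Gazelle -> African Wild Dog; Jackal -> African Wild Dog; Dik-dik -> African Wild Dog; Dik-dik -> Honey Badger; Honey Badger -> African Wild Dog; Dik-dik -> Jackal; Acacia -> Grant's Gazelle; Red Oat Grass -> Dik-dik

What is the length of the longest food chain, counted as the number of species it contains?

4 species

One longest chain: Red Oat Grass → Dik-dik → Jackal → African Wild Dog.
It has 4 species and 3 links.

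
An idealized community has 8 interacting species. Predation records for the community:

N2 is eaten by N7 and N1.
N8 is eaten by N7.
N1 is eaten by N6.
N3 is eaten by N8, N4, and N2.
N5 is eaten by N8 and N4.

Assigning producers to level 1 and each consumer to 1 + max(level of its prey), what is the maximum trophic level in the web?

Producers (level 1): N3, N5.
N3 → N2 → N1 → N6 gives N6 level 4.
No species has a prey at level 4, so no species reaches level 5.

4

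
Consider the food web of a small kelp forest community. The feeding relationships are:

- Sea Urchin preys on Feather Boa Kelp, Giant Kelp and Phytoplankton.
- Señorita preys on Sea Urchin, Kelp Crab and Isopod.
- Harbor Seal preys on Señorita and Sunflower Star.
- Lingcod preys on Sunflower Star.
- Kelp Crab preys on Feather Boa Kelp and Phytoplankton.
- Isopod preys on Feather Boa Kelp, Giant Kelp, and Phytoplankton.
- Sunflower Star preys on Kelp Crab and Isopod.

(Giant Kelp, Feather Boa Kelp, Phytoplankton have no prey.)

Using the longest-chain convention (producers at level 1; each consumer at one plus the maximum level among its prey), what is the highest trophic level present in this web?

4

Producers (level 1): Giant Kelp, Feather Boa Kelp, Phytoplankton.
Feather Boa Kelp → Kelp Crab → Sunflower Star → Harbor Seal gives Harbor Seal level 4.
No species has a prey at level 4, so no species reaches level 5.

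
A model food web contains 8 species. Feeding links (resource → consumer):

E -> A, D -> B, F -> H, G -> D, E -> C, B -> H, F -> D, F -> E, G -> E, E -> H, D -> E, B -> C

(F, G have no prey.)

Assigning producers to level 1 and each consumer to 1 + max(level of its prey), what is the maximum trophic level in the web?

Producers (level 1): F, G.
F → D → E → A gives A level 4.
No species has a prey at level 4, so no species reaches level 5.

4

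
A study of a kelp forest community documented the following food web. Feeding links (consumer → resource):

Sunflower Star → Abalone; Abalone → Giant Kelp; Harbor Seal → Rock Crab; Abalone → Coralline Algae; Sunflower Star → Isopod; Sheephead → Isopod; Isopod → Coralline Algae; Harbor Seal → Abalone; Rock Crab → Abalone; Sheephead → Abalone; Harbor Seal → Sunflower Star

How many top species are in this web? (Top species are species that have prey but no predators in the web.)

Top species (has prey, but nothing eats it): Sheephead, Harbor Seal.
Count: 2.

2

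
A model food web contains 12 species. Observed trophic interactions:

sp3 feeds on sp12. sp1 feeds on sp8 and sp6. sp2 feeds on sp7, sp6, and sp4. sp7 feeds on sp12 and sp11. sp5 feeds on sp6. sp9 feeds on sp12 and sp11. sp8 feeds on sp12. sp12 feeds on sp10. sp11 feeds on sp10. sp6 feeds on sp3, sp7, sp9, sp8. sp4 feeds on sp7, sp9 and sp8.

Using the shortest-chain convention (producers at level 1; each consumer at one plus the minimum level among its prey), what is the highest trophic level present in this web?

Producers (level 1): sp10.
Following each consumer down to its lowest-level prey: sp10 → sp12 → sp3 → sp6 → sp5 (levels 1 through 5).
All prey of sp5 (sp6 4) are at level 4 or above, so sp5 is at level 1 + 4 = 5.
Every consumer has at least one prey at level 4 or below, so none exceeds level 5.

5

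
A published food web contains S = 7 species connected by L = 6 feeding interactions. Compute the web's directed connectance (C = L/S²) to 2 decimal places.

The web has S = 7 species and L = 6 feeding links.
C = L / S² = 6 / 49 = 0.1224 ≈ 0.12.

C = 0.12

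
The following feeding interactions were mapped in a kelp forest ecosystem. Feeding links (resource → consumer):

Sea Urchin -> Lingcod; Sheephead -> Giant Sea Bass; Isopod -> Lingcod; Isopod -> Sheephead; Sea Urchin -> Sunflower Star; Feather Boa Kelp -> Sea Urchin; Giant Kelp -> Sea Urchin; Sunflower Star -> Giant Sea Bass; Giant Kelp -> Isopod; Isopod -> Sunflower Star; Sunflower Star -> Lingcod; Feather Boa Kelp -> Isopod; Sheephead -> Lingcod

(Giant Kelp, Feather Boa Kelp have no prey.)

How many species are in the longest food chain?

One longest chain: Giant Kelp → Isopod → Sheephead → Lingcod.
It has 4 species and 3 links.

4 species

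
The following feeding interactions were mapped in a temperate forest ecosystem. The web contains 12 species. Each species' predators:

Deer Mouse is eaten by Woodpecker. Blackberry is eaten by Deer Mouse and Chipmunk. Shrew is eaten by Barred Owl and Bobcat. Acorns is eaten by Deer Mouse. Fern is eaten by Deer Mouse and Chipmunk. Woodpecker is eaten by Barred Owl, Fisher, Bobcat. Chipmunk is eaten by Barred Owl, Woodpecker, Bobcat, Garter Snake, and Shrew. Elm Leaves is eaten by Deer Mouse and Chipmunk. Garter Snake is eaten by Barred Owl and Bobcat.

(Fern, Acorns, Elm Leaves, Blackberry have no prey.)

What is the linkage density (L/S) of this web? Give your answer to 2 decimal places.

There are L = 20 links among S = 12 species.
L/S = 20/12 = 1.6667 ≈ 1.67.

L/S = 1.67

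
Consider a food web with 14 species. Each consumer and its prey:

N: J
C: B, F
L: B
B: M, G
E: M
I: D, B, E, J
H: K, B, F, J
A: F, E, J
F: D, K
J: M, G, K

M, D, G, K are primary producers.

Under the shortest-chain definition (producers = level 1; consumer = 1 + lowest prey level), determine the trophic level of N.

Trophic level 3

M is a producer → level 1.
J eats M → level 2.
N eats J → level 3.
No prey of N is below level 2, so 3 is the minimum.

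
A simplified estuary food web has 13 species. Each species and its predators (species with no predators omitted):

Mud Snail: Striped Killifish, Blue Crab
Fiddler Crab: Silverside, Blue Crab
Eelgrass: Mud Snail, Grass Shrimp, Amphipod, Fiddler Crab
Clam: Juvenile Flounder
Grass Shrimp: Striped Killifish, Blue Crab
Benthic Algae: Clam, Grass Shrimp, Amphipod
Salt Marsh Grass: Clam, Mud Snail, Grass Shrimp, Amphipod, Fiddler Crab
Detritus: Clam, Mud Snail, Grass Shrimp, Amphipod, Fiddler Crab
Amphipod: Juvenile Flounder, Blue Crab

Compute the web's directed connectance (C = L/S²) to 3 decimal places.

C = 0.154

The web has S = 13 species and L = 26 feeding links.
C = L / S² = 26 / 169 = 0.1538 ≈ 0.154.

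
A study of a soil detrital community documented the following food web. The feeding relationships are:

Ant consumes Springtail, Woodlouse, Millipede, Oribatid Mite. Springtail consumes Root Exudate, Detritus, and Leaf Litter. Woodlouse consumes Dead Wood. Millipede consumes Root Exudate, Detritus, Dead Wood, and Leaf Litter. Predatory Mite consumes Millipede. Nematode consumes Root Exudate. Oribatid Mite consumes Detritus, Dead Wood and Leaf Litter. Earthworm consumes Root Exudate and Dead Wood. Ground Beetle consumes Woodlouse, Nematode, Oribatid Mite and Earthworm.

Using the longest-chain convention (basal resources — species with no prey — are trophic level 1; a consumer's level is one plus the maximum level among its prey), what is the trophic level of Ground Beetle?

Root Exudate has no prey (basal) → level 1.
Nematode eats Root Exudate → level 2.
Ground Beetle eats Nematode (level 2); other prey at levels: Woodlouse 2, Oribatid Mite 2, Earthworm 2 → level 3.

Trophic level 3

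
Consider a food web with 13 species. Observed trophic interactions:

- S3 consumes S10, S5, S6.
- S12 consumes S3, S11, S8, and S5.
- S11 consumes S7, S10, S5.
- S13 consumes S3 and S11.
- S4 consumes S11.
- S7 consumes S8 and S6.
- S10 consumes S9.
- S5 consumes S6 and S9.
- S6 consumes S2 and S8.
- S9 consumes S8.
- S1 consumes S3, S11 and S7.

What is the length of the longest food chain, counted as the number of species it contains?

5 species

One longest chain: S2 → S6 → S7 → S11 → S13.
It has 5 species and 4 links.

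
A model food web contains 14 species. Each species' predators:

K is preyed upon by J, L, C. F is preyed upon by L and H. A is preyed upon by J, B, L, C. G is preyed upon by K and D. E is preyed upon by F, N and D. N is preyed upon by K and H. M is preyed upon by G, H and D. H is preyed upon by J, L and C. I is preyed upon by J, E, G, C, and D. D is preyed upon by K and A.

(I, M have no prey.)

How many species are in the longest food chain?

5 species

One longest chain: I → G → D → A → J.
It has 5 species and 4 links.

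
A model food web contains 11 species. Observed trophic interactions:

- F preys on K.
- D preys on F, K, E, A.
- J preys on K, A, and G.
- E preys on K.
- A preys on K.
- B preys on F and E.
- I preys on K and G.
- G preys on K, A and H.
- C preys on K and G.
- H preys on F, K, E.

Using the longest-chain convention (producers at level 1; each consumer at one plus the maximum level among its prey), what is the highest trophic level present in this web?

Producers (level 1): K.
K → F → H → G → C gives C level 5.
No species has a prey at level 5, so no species reaches level 6.

5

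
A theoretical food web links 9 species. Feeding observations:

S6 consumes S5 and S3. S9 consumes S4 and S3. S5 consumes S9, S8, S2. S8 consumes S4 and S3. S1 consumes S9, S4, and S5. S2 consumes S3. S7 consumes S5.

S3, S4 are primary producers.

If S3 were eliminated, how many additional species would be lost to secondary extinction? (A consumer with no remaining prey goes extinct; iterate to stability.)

Remove S3.
Round 1: S2 (all prey gone) → extinct.
No further losses. Total secondary extinctions: 1.

1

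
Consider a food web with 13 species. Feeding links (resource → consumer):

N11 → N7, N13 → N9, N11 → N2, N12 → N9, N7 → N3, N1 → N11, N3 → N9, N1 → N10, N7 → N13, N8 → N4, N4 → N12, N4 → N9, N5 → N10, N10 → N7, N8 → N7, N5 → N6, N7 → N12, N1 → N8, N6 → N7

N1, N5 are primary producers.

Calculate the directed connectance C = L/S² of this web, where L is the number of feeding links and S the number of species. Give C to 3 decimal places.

The web has S = 13 species and L = 19 feeding links.
C = L / S² = 19 / 169 = 0.1124 ≈ 0.112.

C = 0.112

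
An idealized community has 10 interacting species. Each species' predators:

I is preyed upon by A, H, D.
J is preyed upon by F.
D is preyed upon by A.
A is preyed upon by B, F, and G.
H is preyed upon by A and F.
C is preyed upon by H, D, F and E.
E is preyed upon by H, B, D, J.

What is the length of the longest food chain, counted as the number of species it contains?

5 species

One longest chain: C → E → H → A → F.
It has 5 species and 4 links.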